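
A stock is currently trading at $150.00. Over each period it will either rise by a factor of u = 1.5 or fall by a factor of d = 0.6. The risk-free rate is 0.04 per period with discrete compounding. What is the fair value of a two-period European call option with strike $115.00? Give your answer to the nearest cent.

Risk-neutral probability p = (1 + 0.04 − 0.6)/(1.5 − 0.6) = 0.4400/0.9000 = 0.4889
Terminal stock prices: S_uu = 337.5, S_ud = 135, S_dd = 54
Terminal payoffs (S − K): max(222.5, 0) = 222.5, max(20, 0) = 20, max(-61, 0) = 0
Node u (S = 225): V_u = 1/1.04·[0.4889·222.5000 + 0.5111·20.0000] = 114.4231
Node d (S = 90): V_d = 1/1.04·[0.4889·20.0000 + 0.5111·0.0000] = 9.4017
Node 0 (S = 150): V_0 = 1/1.04·[0.4889·114.4231 + 0.5111·9.4017] = 58.4091

$58.41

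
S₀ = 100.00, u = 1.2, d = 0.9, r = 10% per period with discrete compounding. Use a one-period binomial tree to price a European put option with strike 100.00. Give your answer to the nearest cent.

3.03

Risk-neutral probability p = (1 + 0.1 − 0.9)/(1.2 − 0.9) = 0.2000/0.3000 = 0.6667
Terminal stock prices: S_u = 120, S_d = 90
Terminal payoffs (K − S): max(-20, 0) = 0, max(10, 0) = 10
Node 0 (S = 100): V_0 = 1/1.1·[0.6667·0.0000 + 0.3333·10.0000] = 3.0303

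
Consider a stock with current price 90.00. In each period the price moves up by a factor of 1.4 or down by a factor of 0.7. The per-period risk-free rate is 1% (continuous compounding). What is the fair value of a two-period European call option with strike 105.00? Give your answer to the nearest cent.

13.73

Risk-neutral probability p = (e^0.01 − 0.7)/(1.4 − 0.7) = 0.3101/0.7000 = 0.4429
Terminal stock prices: S_uu = 176.4, S_ud = 88.2, S_dd = 44.1
Terminal payoffs (S − K): max(71.4, 0) = 71.4, max(-16.8, 0) = 0, max(-60.9, 0) = 0
Node u (S = 126): V_u = e^(−0.01)·[0.4429·71.4000 + 0.5571·0.0000] = 31.3104
Node d (S = 63): V_d = e^(−0.01)·[0.4429·0.0000 + 0.5571·0.0000] = 0.0000
Node 0 (S = 90): V_0 = e^(−0.01)·[0.4429·31.3104 + 0.5571·0.0000] = 13.7303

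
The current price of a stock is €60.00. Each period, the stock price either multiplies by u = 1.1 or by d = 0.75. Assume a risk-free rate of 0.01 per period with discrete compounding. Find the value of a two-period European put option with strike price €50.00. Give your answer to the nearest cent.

€1.24

Risk-neutral probability p = (1 + 0.01 − 0.75)/(1.1 − 0.75) = 0.2600/0.3500 = 0.7429
Terminal stock prices: S_uu = 72.6, S_ud = 49.5, S_dd = 33.75
Terminal payoffs (K − S): max(-22.6, 0) = 0, max(0.5, 0) = 0.5, max(16.25, 0) = 16.25
Node u (S = 66): V_u = 1/1.01·[0.7429·0.0000 + 0.2571·0.5000] = 0.1273
Node d (S = 45): V_d = 1/1.01·[0.7429·0.5000 + 0.2571·16.2500] = 4.5050
Node 0 (S = 60): V_0 = 1/1.01·[0.7429·0.1273 + 0.2571·4.5050] = 1.2406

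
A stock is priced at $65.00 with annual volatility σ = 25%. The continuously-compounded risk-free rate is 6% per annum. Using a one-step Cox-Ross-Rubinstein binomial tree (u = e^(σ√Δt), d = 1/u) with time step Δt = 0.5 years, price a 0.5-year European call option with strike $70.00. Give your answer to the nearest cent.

$3.98

CRR parameters: u = e^(σ√Δt) = e^(0.25·√0.5) = 1.1934, d = 1/u = 0.8380
Per-period rate: rΔt = 0.06·0.5 = 0.03, so R = e^0.03 = 1.0305
Risk-neutral probability p = (e^0.03 − 0.8380)/(1.1934 − 0.8380) = 0.1925/0.3554 = 0.5416
Terminal stock prices: S_u = 77.57, S_d = 54.47
Terminal payoffs (S − K): max(7.569, 0) = 7.569, max(-15.53, 0) = 0
Node 0 (S = 65): V_0 = e^(−0.03)·[0.5416·7.5687 + 0.4584·0.0000] = 3.9781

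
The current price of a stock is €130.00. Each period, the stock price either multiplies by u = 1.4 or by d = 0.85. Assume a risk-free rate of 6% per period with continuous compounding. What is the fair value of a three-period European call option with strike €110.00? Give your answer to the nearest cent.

Risk-neutral probability p = (e^0.06 − 0.85)/(1.4 − 0.85) = 0.2118/0.5500 = 0.3852
Terminal stock prices: S_uuu = 356.7, S_uud = 216.6, S_udd = 131.5, S_ddd = 79.84
Terminal payoffs (S − K): max(246.7, 0) = 246.7, max(106.6, 0) = 106.6, max(21.49, 0) = 21.49, max(-30.16, 0) = 0
Node uu (S = 254.8): V_uu = e^(−0.06)·[0.3852·246.7200 + 0.6148·106.5800] = 151.2059
Node ud (S = 154.7): V_ud = e^(−0.06)·[0.3852·106.5800 + 0.6148·21.4950] = 51.1059
Node dd (S = 93.92): V_dd = e^(−0.06)·[0.3852·21.4950 + 0.6148·0.0000] = 7.7968
Node u (S = 182): V_u = e^(−0.06)·[0.3852·151.2059 + 0.6148·51.1059] = 84.4388
Node d (S = 110.5): V_d = e^(−0.06)·[0.3852·51.1059 + 0.6148·7.7968] = 23.0522
Node 0 (S = 130): V_0 = e^(−0.06)·[0.3852·84.4388 + 0.6148·23.0522] = 43.9763

€43.98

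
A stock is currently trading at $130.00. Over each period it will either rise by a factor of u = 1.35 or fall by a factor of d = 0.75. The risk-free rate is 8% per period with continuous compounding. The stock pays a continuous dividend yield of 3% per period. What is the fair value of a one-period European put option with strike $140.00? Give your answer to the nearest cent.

$19.53

Per-period risk-free factor R = e^0.08 = 1.0833; dividend-adjusted growth = e^(0.08−0.03) = 1.0513.
Risk-neutral probability p = (1.0513 − 0.75)/(1.35 − 0.75) = 0.3013/0.6000 = 0.5021
Terminal stock prices: S_u = 175.5, S_d = 97.5
Terminal payoffs (K − S): max(-35.5, 0) = 0, max(42.5, 0) = 42.5
Node 0 (S = 130): V_0 = e^(−0.08)·[0.5021·0.0000 + 0.4979·42.5000] = 19.5331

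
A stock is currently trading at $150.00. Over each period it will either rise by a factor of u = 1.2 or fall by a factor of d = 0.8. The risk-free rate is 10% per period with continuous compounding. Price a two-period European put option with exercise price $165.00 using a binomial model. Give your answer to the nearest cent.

$9.39

Risk-neutral probability p = (e^0.1 − 0.8)/(1.2 − 0.8) = 0.3052/0.4000 = 0.7629
Terminal stock prices: S_uu = 216, S_ud = 144, S_dd = 96
Terminal payoffs (K − S): max(-51, 0) = 0, max(21, 0) = 21, max(69, 0) = 69
Node u (S = 180): V_u = e^(−0.1)·[0.7629·0.0000 + 0.2371·21.0000] = 4.5048
Node d (S = 120): V_d = e^(−0.1)·[0.7629·21.0000 + 0.2371·69.0000] = 29.2982
Node 0 (S = 150): V_0 = e^(−0.1)·[0.7629·4.5048 + 0.2371·29.2982] = 9.3946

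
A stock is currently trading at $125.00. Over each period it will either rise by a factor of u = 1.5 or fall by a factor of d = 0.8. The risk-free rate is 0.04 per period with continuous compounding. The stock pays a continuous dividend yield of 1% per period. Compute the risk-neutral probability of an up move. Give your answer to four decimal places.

p = 0.3292

Per-period risk-free factor R = e^0.04 = 1.0408; dividend-adjusted growth = e^(0.04−0.01) = 1.0305.
Risk-neutral probability p = (1.0305 − 0.8)/(1.5 − 0.8) = 0.2305/0.7000 = 0.3292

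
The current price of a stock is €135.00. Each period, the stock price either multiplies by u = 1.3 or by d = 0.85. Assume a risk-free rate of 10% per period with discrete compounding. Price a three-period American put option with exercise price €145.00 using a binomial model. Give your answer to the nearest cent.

€13.72

Risk-neutral probability p = (1 + 0.1 − 0.85)/(1.3 − 0.85) = 0.2500/0.4500 = 0.5556
Terminal stock prices: S_uuu = 296.6, S_uud = 193.9, S_udd = 126.8, S_ddd = 82.91
Terminal payoffs (K − S): max(-151.6, 0) = 0, max(-48.93, 0) = 0, max(18.2, 0) = 18.2, max(62.09, 0) = 62.09
Node uu (S = 228.2): continuation = 1/1.1·[0.5556·0.0000 + 0.4444·0.0000] = 0.0000; exercise value = 0.0000 ≤ continuation, so V_uu = 0.0000
Node ud (S = 149.2): continuation = 1/1.1·[0.5556·0.0000 + 0.4444·18.2013] = 7.3540; exercise value = 0.0000 ≤ continuation, so V_ud = 7.3540
Node dd (S = 97.54): continuation = 1/1.1·[0.5556·18.2013 + 0.4444·62.0931] = 34.2807; exercise value = 47.4625 > continuation, so V_dd = 47.4625 (exercise)
Node u (S = 175.5): continuation = 1/1.1·[0.5556·0.0000 + 0.4444·7.3540] = 2.9713; exercise value = 0.0000 ≤ continuation, so V_u = 2.9713
Node d (S = 114.8): continuation = 1/1.1·[0.5556·7.3540 + 0.4444·47.4625] = 22.8909; exercise value = 30.2500 > continuation, so V_d = 30.2500 (exercise)
Node 0 (S = 135): continuation = 1/1.1·[0.5556·2.9713 + 0.4444·30.2500] = 13.7229; exercise value = 10.0000 ≤ continuation, so V_0 = 13.7229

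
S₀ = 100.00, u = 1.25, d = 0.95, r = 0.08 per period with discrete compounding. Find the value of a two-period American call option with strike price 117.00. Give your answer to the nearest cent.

Risk-neutral probability p = (1 + 0.08 − 0.95)/(1.25 − 0.95) = 0.1300/0.3000 = 0.4333
Terminal stock prices: S_uu = 156.2, S_ud = 118.8, S_dd = 90.25
Terminal payoffs (S − K): max(39.25, 0) = 39.25, max(1.75, 0) = 1.75, max(-26.75, 0) = 0
Node u (S = 125): continuation = 1/1.08·[0.4333·39.2500 + 0.5667·1.7500] = 16.6667; exercise value = 8.0000 ≤ continuation, so V_u = 16.6667
Node d (S = 95): continuation = 1/1.08·[0.4333·1.7500 + 0.5667·0.0000] = 0.7022; exercise value = 0.0000 ≤ continuation, so V_d = 0.7022
Node 0 (S = 100): continuation = 1/1.08·[0.4333·16.6667 + 0.5667·0.7022] = 7.0557; exercise value = 0.0000 ≤ continuation, so V_0 = 7.0557

7.06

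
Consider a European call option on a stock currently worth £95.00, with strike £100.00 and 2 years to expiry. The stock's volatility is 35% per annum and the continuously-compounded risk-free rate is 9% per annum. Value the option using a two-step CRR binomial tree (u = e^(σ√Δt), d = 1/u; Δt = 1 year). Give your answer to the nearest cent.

CRR parameters: u = e^(σ√Δt) = e^(0.35·√1) = 1.4191, d = 1/u = 0.7047
Per-period rate: rΔt = 0.09·1 = 0.09, so R = e^0.09 = 1.0942
Risk-neutral probability p = (e^0.09 − 0.7047)/(1.4191 − 0.7047) = 0.3895/0.7144 = 0.5452
Terminal stock prices: S_uu = 191.3, S_ud = 95, S_dd = 47.18
Terminal payoffs (S − K): max(91.31, 0) = 91.31, max(-5, 0) = 0, max(-52.82, 0) = 0
Node u (S = 134.8): V_u = e^(−0.09)·[0.5452·91.3065 + 0.4548·0.0000] = 45.4965
Node d (S = 66.95): V_d = e^(−0.09)·[0.5452·0.0000 + 0.4548·0.0000] = 0.0000
Node 0 (S = 95): V_0 = e^(−0.09)·[0.5452·45.4965 + 0.4548·0.0000] = 22.6702

£22.67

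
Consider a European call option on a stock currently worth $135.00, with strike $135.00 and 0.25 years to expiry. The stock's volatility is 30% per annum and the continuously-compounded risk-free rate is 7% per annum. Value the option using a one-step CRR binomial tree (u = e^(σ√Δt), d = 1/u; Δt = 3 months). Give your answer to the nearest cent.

$11.19

CRR parameters: u = e^(σ√Δt) = e^(0.3·√0.25) = 1.1618, d = 1/u = 0.8607
Per-period rate: rΔt = 0.07·0.25 = 0.0175, so R = e^0.0175 = 1.0177
Risk-neutral probability p = (e^0.0175 − 0.8607)/(1.1618 − 0.8607) = 0.1569/0.3011 = 0.5212
Terminal stock prices: S_u = 156.8, S_d = 116.2
Terminal payoffs (S − K): max(21.85, 0) = 21.85, max(-18.8, 0) = 0
Node 0 (S = 135): V_0 = e^(−0.0175)·[0.5212·21.8476 + 0.4788·0.0000] = 11.1894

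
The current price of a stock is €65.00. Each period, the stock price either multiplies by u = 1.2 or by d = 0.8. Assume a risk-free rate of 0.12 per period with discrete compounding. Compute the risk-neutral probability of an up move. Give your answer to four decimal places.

p = 0.8000

Risk-neutral probability p = (1 + 0.12 − 0.8)/(1.2 − 0.8) = 0.3200/0.4000 = 0.8000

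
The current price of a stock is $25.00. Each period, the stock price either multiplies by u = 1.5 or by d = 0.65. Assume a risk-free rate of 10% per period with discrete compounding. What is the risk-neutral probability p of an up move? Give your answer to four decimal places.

p = 0.5294

Risk-neutral probability p = (1 + 0.1 − 0.65)/(1.5 − 0.65) = 0.4500/0.8500 = 0.5294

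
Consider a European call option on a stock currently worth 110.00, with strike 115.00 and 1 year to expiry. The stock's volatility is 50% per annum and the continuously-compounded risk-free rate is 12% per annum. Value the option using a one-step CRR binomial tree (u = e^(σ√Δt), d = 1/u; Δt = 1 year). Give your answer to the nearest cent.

CRR parameters: u = e^(σ√Δt) = e^(0.5·√1) = 1.6487, d = 1/u = 0.6065
Per-period rate: rΔt = 0.12·1 = 0.12, so R = e^0.12 = 1.1275
Risk-neutral probability p = (e^0.12 − 0.6065)/(1.6487 − 0.6065) = 0.5210/1.0422 = 0.4999
Terminal stock prices: S_u = 181.4, S_d = 66.72
Terminal payoffs (S − K): max(66.36, 0) = 66.36, max(-48.28, 0) = 0
Node 0 (S = 110): V_0 = e^(−0.12)·[0.4999·66.3593 + 0.5001·0.0000] = 29.4204

29.42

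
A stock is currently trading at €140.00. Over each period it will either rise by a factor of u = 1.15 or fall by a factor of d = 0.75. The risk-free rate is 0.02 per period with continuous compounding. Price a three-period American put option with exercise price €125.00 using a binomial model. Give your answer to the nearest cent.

€9.29

Risk-neutral probability p = (e^0.02 − 0.75)/(1.15 − 0.75) = 0.2702/0.4000 = 0.6755
Terminal stock prices: S_uuu = 212.9, S_uud = 138.9, S_udd = 90.56, S_ddd = 59.06
Terminal payoffs (K − S): max(-87.92, 0) = 0, max(-13.86, 0) = 0, max(34.44, 0) = 34.44, max(65.94, 0) = 65.94
Node uu (S = 185.1): continuation = e^(−0.02)·[0.6755·0.0000 + 0.3245·0.0000] = 0.0000; exercise value = 0.0000 ≤ continuation, so V_uu = 0.0000
Node ud (S = 120.8): continuation = e^(−0.02)·[0.6755·0.0000 + 0.3245·34.4375] = 10.9536; exercise value = 4.2500 ≤ continuation, so V_ud = 10.9536
Node dd (S = 78.75): continuation = e^(−0.02)·[0.6755·34.4375 + 0.3245·65.9375] = 43.7748; exercise value = 46.2500 > continuation, so V_dd = 46.2500 (exercise)
Node u (S = 161): continuation = e^(−0.02)·[0.6755·0.0000 + 0.3245·10.9536] = 3.4840; exercise value = 0.0000 ≤ continuation, so V_u = 3.4840
Node d (S = 105): continuation = e^(−0.02)·[0.6755·10.9536 + 0.3245·46.2500] = 21.9635; exercise value = 20.0000 ≤ continuation, so V_d = 21.9635
Node 0 (S = 140): continuation = e^(−0.02)·[0.6755·3.4840 + 0.3245·21.9635] = 9.2928; exercise value = 0.0000 ≤ continuation, so V_0 = 9.2928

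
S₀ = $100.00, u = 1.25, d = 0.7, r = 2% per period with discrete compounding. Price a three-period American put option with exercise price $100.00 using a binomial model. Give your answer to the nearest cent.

Risk-neutral probability p = (1 + 0.02 − 0.7)/(1.25 − 0.7) = 0.3200/0.5500 = 0.5818
Terminal stock prices: S_uuu = 195.3, S_uud = 109.4, S_udd = 61.25, S_ddd = 34.3
Terminal payoffs (K − S): max(-95.31, 0) = 0, max(-9.375, 0) = 0, max(38.75, 0) = 38.75, max(65.7, 0) = 65.7
Node uu (S = 156.2): continuation = 1/1.02·[0.5818·0.0000 + 0.4182·0.0000] = 0.0000; exercise value = 0.0000 ≤ continuation, so V_uu = 0.0000
Node ud (S = 87.5): continuation = 1/1.02·[0.5818·0.0000 + 0.4182·38.7500] = 15.8868; exercise value = 12.5000 ≤ continuation, so V_ud = 15.8868
Node dd (S = 49): continuation = 1/1.02·[0.5818·38.7500 + 0.4182·65.7000] = 49.0392; exercise value = 51.0000 > continuation, so V_dd = 51.0000 (exercise)
Node u (S = 125): continuation = 1/1.02·[0.5818·0.0000 + 0.4182·15.8868] = 6.5133; exercise value = 0.0000 ≤ continuation, so V_u = 6.5133
Node d (S = 70): continuation = 1/1.02·[0.5818·15.8868 + 0.4182·51.0000] = 29.9711; exercise value = 30.0000 > continuation, so V_d = 30.0000 (exercise)
Node 0 (S = 100): continuation = 1/1.02·[0.5818·6.5133 + 0.4182·30.0000] = 16.0147; exercise value = 0.0000 ≤ continuation, so V_0 = 16.0147

$16.01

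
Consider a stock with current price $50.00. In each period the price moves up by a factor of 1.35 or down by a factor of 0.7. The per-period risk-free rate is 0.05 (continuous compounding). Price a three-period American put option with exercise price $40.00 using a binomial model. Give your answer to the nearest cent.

$4.32

Risk-neutral probability p = (e^0.05 − 0.7)/(1.35 − 0.7) = 0.3513/0.6500 = 0.5404
Terminal stock prices: S_uuu = 123, S_uud = 63.79, S_udd = 33.07, S_ddd = 17.15
Terminal payoffs (K − S): max(-83.02, 0) = 0, max(-23.79, 0) = 0, max(6.925, 0) = 6.925, max(22.85, 0) = 22.85
Node uu (S = 91.13): continuation = e^(−0.05)·[0.5404·0.0000 + 0.4596·0.0000] = 0.0000; exercise value = 0.0000 ≤ continuation, so V_uu = 0.0000
Node ud (S = 47.25): continuation = e^(−0.05)·[0.5404·0.0000 + 0.4596·6.9250] = 3.0274; exercise value = 0.0000 ≤ continuation, so V_ud = 3.0274
Node dd (S = 24.5): continuation = e^(−0.05)·[0.5404·6.9250 + 0.4596·22.8500] = 13.5492; exercise value = 15.5000 > continuation, so V_dd = 15.5000 (exercise)
Node u (S = 67.5): continuation = e^(−0.05)·[0.5404·0.0000 + 0.4596·3.0274] = 1.3235; exercise value = 0.0000 ≤ continuation, so V_u = 1.3235
Node d (S = 35): continuation = e^(−0.05)·[0.5404·3.0274 + 0.4596·15.5000] = 8.3324; exercise value = 5.0000 ≤ continuation, so V_d = 8.3324
Node 0 (S = 50): continuation = e^(−0.05)·[0.5404·1.3235 + 0.4596·8.3324] = 4.3230; exercise value = 0.0000 ≤ continuation, so V_0 = 4.3230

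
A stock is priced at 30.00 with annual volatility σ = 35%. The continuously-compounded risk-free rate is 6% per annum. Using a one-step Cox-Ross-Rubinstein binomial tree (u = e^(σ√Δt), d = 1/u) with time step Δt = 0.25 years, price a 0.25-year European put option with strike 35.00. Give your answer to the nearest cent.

4.84

CRR parameters: u = e^(σ√Δt) = e^(0.35·√0.25) = 1.1912, d = 1/u = 0.8395
Per-period rate: rΔt = 0.06·0.25 = 0.015, so R = e^0.015 = 1.0151
Risk-neutral probability p = (e^0.015 − 0.8395)/(1.1912 − 0.8395) = 0.1757/0.3518 = 0.4993
Terminal stock prices: S_u = 35.74, S_d = 25.18
Terminal payoffs (K − S): max(-0.7374, 0) = 0, max(9.816, 0) = 9.816
Node 0 (S = 30): V_0 = e^(−0.015)·[0.4993·0.0000 + 0.5007·9.8163] = 4.8416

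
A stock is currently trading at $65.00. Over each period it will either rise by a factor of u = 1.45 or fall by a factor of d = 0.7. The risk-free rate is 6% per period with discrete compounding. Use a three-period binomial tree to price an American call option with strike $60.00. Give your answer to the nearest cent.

$23.59

Risk-neutral probability p = (1 + 0.06 − 0.7)/(1.45 − 0.7) = 0.3600/0.7500 = 0.4800
Terminal stock prices: S_uuu = 198.2, S_uud = 95.66, S_udd = 46.18, S_ddd = 22.29
Terminal payoffs (S − K): max(138.2, 0) = 138.2, max(35.66, 0) = 35.66, max(-13.82, 0) = 0, max(-37.71, 0) = 0
Node uu (S = 136.7): continuation = 1/1.06·[0.4800·138.1606 + 0.5200·35.6637] = 80.0587; exercise value = 76.6625 ≤ continuation, so V_uu = 80.0587
Node ud (S = 65.97): continuation = 1/1.06·[0.4800·35.6637 + 0.5200·0.0000] = 16.1496; exercise value = 5.9750 ≤ continuation, so V_ud = 16.1496
Node dd (S = 31.85): continuation = 1/1.06·[0.4800·0.0000 + 0.5200·0.0000] = 0.0000; exercise value = 0.0000 ≤ continuation, so V_dd = 0.0000
Node u (S = 94.25): continuation = 1/1.06·[0.4800·80.0587 + 0.5200·16.1496] = 44.1755; exercise value = 34.2500 ≤ continuation, so V_u = 44.1755
Node d (S = 45.5): continuation = 1/1.06·[0.4800·16.1496 + 0.5200·0.0000] = 7.3130; exercise value = 0.0000 ≤ continuation, so V_d = 7.3130
Node 0 (S = 65): continuation = 1/1.06·[0.4800·44.1755 + 0.5200·7.3130] = 23.5915; exercise value = 5.0000 ≤ continuation, so V_0 = 23.5915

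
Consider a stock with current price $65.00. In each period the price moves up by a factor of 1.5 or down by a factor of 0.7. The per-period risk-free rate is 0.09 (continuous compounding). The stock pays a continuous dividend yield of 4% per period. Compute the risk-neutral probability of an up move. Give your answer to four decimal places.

p = 0.4391

Per-period risk-free factor R = e^0.09 = 1.0942; dividend-adjusted growth = e^(0.09−0.04) = 1.0513.
Risk-neutral probability p = (1.0513 − 0.7)/(1.5 − 0.7) = 0.3513/0.8000 = 0.4391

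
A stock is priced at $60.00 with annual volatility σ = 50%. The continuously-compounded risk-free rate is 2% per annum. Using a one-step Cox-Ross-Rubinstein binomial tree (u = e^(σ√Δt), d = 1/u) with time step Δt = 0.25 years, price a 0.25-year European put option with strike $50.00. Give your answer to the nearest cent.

$1.80

CRR parameters: u = e^(σ√Δt) = e^(0.5·√0.25) = 1.2840, d = 1/u = 0.7788
Per-period rate: rΔt = 0.02·0.25 = 0.005, so R = e^0.005 = 1.0050
Risk-neutral probability p = (e^0.005 − 0.7788)/(1.2840 − 0.7788) = 0.2262/0.5052 = 0.4477
Terminal stock prices: S_u = 77.04, S_d = 46.73
Terminal payoffs (K − S): max(-27.04, 0) = 0, max(3.272, 0) = 3.272
Node 0 (S = 60): V_0 = e^(−0.005)·[0.4477·0.0000 + 0.5523·3.2720] = 1.7979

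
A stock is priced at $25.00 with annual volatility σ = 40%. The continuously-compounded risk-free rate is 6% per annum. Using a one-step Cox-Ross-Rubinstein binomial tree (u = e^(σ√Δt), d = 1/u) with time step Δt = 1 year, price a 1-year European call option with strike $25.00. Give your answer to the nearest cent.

CRR parameters: u = e^(σ√Δt) = e^(0.4·√1) = 1.4918, d = 1/u = 0.6703
Per-period rate: rΔt = 0.06·1 = 0.06, so R = e^0.06 = 1.0618
Risk-neutral probability p = (e^0.06 − 0.6703)/(1.4918 − 0.6703) = 0.3915/0.8215 = 0.4766
Terminal stock prices: S_u = 37.3, S_d = 16.76
Terminal payoffs (S − K): max(12.3, 0) = 12.3, max(-8.242, 0) = 0
Node 0 (S = 25): V_0 = e^(−0.06)·[0.4766·12.2956 + 0.5234·0.0000] = 5.5186

$5.52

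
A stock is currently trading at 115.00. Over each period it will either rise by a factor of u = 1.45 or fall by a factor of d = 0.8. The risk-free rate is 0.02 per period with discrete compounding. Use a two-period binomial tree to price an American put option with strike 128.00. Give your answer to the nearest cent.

Risk-neutral probability p = (1 + 0.02 − 0.8)/(1.45 − 0.8) = 0.2200/0.6500 = 0.3385
Terminal stock prices: S_uu = 241.8, S_ud = 133.4, S_dd = 73.6
Terminal payoffs (K − S): max(-113.8, 0) = 0, max(-5.4, 0) = 0, max(54.4, 0) = 54.4
Node u (S = 166.8): continuation = 1/1.02·[0.3385·0.0000 + 0.6615·0.0000] = 0.0000; exercise value = 0.0000 ≤ continuation, so V_u = 0.0000
Node d (S = 92): continuation = 1/1.02·[0.3385·0.0000 + 0.6615·54.4000] = 35.2821; exercise value = 36.0000 > continuation, so V_d = 36.0000 (exercise)
Node 0 (S = 115): continuation = 1/1.02·[0.3385·0.0000 + 0.6615·36.0000] = 23.3484; exercise value = 13.0000 ≤ continuation, so V_0 = 23.3484

23.35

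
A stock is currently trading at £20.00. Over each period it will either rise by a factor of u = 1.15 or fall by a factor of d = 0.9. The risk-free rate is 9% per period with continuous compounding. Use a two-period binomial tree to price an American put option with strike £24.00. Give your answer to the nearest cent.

Risk-neutral probability p = (e^0.09 − 0.9)/(1.15 − 0.9) = 0.1942/0.2500 = 0.7767
Terminal stock prices: S_uu = 26.45, S_ud = 20.7, S_dd = 16.2
Terminal payoffs (K − S): max(-2.45, 0) = 0, max(3.3, 0) = 3.3, max(7.8, 0) = 7.8
Node u (S = 23): continuation = e^(−0.09)·[0.7767·0.0000 + 0.2233·3.3000] = 0.6735; exercise value = 1.0000 > continuation, so V_u = 1.0000 (exercise)
Node d (S = 18): continuation = e^(−0.09)·[0.7767·3.3000 + 0.2233·7.8000] = 3.9343; exercise value = 6.0000 > continuation, so V_d = 6.0000 (exercise)
Node 0 (S = 20): continuation = e^(−0.09)·[0.7767·1.0000 + 0.2233·6.0000] = 1.9343; exercise value = 4.0000 > continuation, so V_0 = 4.0000 (exercise)

£4.00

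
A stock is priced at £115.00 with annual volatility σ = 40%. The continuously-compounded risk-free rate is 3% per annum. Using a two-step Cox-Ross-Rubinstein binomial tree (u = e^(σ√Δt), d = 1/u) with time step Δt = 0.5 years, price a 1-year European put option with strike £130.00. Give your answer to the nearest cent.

CRR parameters: u = e^(σ√Δt) = e^(0.4·√0.5) = 1.3269, d = 1/u = 0.7536
Per-period rate: rΔt = 0.03·0.5 = 0.015, so R = e^0.015 = 1.0151
Risk-neutral probability p = (e^0.015 − 0.7536)/(1.3269 − 0.7536) = 0.2615/0.5733 = 0.4561
Terminal stock prices: S_uu = 202.5, S_ud = 115, S_dd = 65.32
Terminal payoffs (K − S): max(-72.48, 0) = 0, max(15, 0) = 15, max(64.68, 0) = 64.68
Node u (S = 152.6): V_u = e^(−0.015)·[0.4561·0.0000 + 0.5439·15.0000] = 8.0367
Node d (S = 86.67): V_d = e^(−0.015)·[0.4561·15.0000 + 0.5439·64.6834] = 41.3961
Node 0 (S = 115): V_0 = e^(−0.015)·[0.4561·8.0367 + 0.5439·41.3961] = 25.7905

£25.79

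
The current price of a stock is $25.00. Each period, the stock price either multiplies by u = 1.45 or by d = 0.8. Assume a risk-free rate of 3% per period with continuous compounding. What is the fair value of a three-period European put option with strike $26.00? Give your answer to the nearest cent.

Risk-neutral probability p = (e^0.03 − 0.8)/(1.45 − 0.8) = 0.2305/0.6500 = 0.3545
Terminal stock prices: S_uuu = 76.22, S_uud = 42.05, S_udd = 23.2, S_ddd = 12.8
Terminal payoffs (K − S): max(-50.22, 0) = 0, max(-16.05, 0) = 0, max(2.8, 0) = 2.8, max(13.2, 0) = 13.2
Node uu (S = 52.56): V_uu = e^(−0.03)·[0.3545·0.0000 + 0.6455·0.0000] = 0.0000
Node ud (S = 29): V_ud = e^(−0.03)·[0.3545·0.0000 + 0.6455·2.8000] = 1.7539
Node dd (S = 16): V_dd = e^(−0.03)·[0.3545·2.8000 + 0.6455·13.2000] = 9.2316
Node u (S = 36.25): V_u = e^(−0.03)·[0.3545·0.0000 + 0.6455·1.7539] = 1.0986
Node d (S = 20): V_d = e^(−0.03)·[0.3545·1.7539 + 0.6455·9.2316] = 6.3859
Node 0 (S = 25): V_0 = e^(−0.03)·[0.3545·1.0986 + 0.6455·6.3859] = 4.3780

$4.38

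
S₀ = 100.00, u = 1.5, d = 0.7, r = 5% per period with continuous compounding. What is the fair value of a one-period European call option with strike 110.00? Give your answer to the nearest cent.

16.71

Risk-neutral probability p = (e^0.05 − 0.7)/(1.5 − 0.7) = 0.3513/0.8000 = 0.4391
Terminal stock prices: S_u = 150, S_d = 70
Terminal payoffs (S − K): max(40, 0) = 40, max(-40, 0) = 0
Node 0 (S = 100): V_0 = e^(−0.05)·[0.4391·40.0000 + 0.5609·0.0000] = 16.7070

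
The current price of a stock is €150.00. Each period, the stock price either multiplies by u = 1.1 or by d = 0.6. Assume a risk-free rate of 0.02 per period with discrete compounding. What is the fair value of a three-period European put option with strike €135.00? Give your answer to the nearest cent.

€13.32

Risk-neutral probability p = (1 + 0.02 − 0.6)/(1.1 − 0.6) = 0.4200/0.5000 = 0.8400
Terminal stock prices: S_uuu = 199.7, S_uud = 108.9, S_udd = 59.4, S_ddd = 32.4
Terminal payoffs (K − S): max(-64.65, 0) = 0, max(26.1, 0) = 26.1, max(75.6, 0) = 75.6, max(102.6, 0) = 102.6
Node uu (S = 181.5): V_uu = 1/1.02·[0.8400·0.0000 + 0.1600·26.1000] = 4.0941
Node ud (S = 99): V_ud = 1/1.02·[0.8400·26.1000 + 0.1600·75.6000] = 33.3529
Node dd (S = 54): V_dd = 1/1.02·[0.8400·75.6000 + 0.1600·102.6000] = 78.3529
Node u (S = 165): V_u = 1/1.02·[0.8400·4.0941 + 0.1600·33.3529] = 8.6035
Node d (S = 90): V_d = 1/1.02·[0.8400·33.3529 + 0.1600·78.3529] = 39.7578
Node 0 (S = 150): V_0 = 1/1.02·[0.8400·8.6035 + 0.1600·39.7578] = 13.3217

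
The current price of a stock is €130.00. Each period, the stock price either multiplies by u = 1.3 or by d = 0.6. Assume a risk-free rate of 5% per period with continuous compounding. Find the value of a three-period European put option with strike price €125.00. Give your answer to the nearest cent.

€17.23

Risk-neutral probability p = (e^0.05 − 0.6)/(1.3 − 0.6) = 0.4513/0.7000 = 0.6447
Terminal stock prices: S_uuu = 285.6, S_uud = 131.8, S_udd = 60.84, S_ddd = 28.08
Terminal payoffs (K − S): max(-160.6, 0) = 0, max(-6.82, 0) = 0, max(64.16, 0) = 64.16, max(96.92, 0) = 96.92
Node uu (S = 219.7): V_uu = e^(−0.05)·[0.6447·0.0000 + 0.3553·0.0000] = 0.0000
Node ud (S = 101.4): V_ud = e^(−0.05)·[0.6447·0.0000 + 0.3553·64.1600] = 21.6859
Node dd (S = 46.8): V_dd = e^(−0.05)·[0.6447·64.1600 + 0.3553·96.9200] = 72.1037
Node u (S = 169): V_u = e^(−0.05)·[0.6447·0.0000 + 0.3553·21.6859] = 7.3298
Node d (S = 78): V_d = e^(−0.05)·[0.6447·21.6859 + 0.3553·72.1037] = 37.6694
Node 0 (S = 130): V_0 = e^(−0.05)·[0.6447·7.3298 + 0.3553·37.6694] = 17.2270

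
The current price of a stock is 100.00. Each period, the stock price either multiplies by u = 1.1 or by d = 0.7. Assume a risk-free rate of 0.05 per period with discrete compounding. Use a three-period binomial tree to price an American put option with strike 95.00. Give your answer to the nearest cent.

5.61

Risk-neutral probability p = (1 + 0.05 − 0.7)/(1.1 − 0.7) = 0.3500/0.4000 = 0.8750
Terminal stock prices: S_uuu = 133.1, S_uud = 84.7, S_udd = 53.9, S_ddd = 34.3
Terminal payoffs (K − S): max(-38.1, 0) = 0, max(10.3, 0) = 10.3, max(41.1, 0) = 41.1, max(60.7, 0) = 60.7
Node uu (S = 121): continuation = 1/1.05·[0.8750·0.0000 + 0.1250·10.3000] = 1.2262; exercise value = 0.0000 ≤ continuation, so V_uu = 1.2262
Node ud (S = 77): continuation = 1/1.05·[0.8750·10.3000 + 0.1250·41.1000] = 13.4762; exercise value = 18.0000 > continuation, so V_ud = 18.0000 (exercise)
Node dd (S = 49): continuation = 1/1.05·[0.8750·41.1000 + 0.1250·60.7000] = 41.4762; exercise value = 46.0000 > continuation, so V_dd = 46.0000 (exercise)
Node u (S = 110): continuation = 1/1.05·[0.8750·1.2262 + 0.1250·18.0000] = 3.1647; exercise value = 0.0000 ≤ continuation, so V_u = 3.1647
Node d (S = 70): continuation = 1/1.05·[0.8750·18.0000 + 0.1250·46.0000] = 20.4762; exercise value = 25.0000 > continuation, so V_d = 25.0000 (exercise)
Node 0 (S = 100): continuation = 1/1.05·[0.8750·3.1647 + 0.1250·25.0000] = 5.6134; exercise value = 0.0000 ≤ continuation, so V_0 = 5.6134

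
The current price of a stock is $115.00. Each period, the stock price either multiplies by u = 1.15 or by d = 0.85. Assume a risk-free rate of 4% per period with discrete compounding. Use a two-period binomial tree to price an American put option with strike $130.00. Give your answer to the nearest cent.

Risk-neutral probability p = (1 + 0.04 − 0.85)/(1.15 − 0.85) = 0.1900/0.3000 = 0.6333
Terminal stock prices: S_uu = 152.1, S_ud = 112.4, S_dd = 83.09
Terminal payoffs (K − S): max(-22.09, 0) = 0, max(17.59, 0) = 17.59, max(46.91, 0) = 46.91
Node u (S = 132.2): continuation = 1/1.04·[0.6333·0.0000 + 0.3667·17.5875] = 6.2007; exercise value = 0.0000 ≤ continuation, so V_u = 6.2007
Node d (S = 97.75): continuation = 1/1.04·[0.6333·17.5875 + 0.3667·46.9125] = 27.2500; exercise value = 32.2500 > continuation, so V_d = 32.2500 (exercise)
Node 0 (S = 115): continuation = 1/1.04·[0.6333·6.2007 + 0.3667·32.2500] = 15.1463; exercise value = 15.0000 ≤ continuation, so V_0 = 15.1463

$15.15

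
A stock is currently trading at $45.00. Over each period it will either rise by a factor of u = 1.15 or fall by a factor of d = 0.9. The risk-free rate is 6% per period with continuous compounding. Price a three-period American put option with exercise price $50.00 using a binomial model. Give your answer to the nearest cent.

Risk-neutral probability p = (e^0.06 − 0.9)/(1.15 − 0.9) = 0.1618/0.2500 = 0.6473
Terminal stock prices: S_uuu = 68.44, S_uud = 53.56, S_udd = 41.92, S_ddd = 32.81
Terminal payoffs (K − S): max(-18.44, 0) = 0, max(-3.561, 0) = 0, max(8.083, 0) = 8.083, max(17.19, 0) = 17.19
Node uu (S = 59.51): continuation = e^(−0.06)·[0.6473·0.0000 + 0.3527·0.0000] = 0.0000; exercise value = 0.0000 ≤ continuation, so V_uu = 0.0000
Node ud (S = 46.57): continuation = e^(−0.06)·[0.6473·0.0000 + 0.3527·8.0825] = 2.6843; exercise value = 3.4250 > continuation, so V_ud = 3.4250 (exercise)
Node dd (S = 36.45): continuation = e^(−0.06)·[0.6473·8.0825 + 0.3527·17.1950] = 10.6382; exercise value = 13.5500 > continuation, so V_dd = 13.5500 (exercise)
Node u (S = 51.75): continuation = e^(−0.06)·[0.6473·0.0000 + 0.3527·3.4250] = 1.1375; exercise value = 0.0000 ≤ continuation, so V_u = 1.1375
Node d (S = 40.5): continuation = e^(−0.06)·[0.6473·3.4250 + 0.3527·13.5500] = 6.5882; exercise value = 9.5000 > continuation, so V_d = 9.5000 (exercise)
Node 0 (S = 45): continuation = e^(−0.06)·[0.6473·1.1375 + 0.3527·9.5000] = 3.8486; exercise value = 5.0000 > continuation, so V_0 = 5.0000 (exercise)

$5.00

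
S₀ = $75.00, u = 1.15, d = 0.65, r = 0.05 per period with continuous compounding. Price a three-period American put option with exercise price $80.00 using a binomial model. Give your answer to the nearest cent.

$11.00

Risk-neutral probability p = (e^0.05 − 0.65)/(1.15 − 0.65) = 0.4013/0.5000 = 0.8025
Terminal stock prices: S_uuu = 114.1, S_uud = 64.47, S_udd = 36.44, S_ddd = 20.6
Terminal payoffs (K − S): max(-34.07, 0) = 0, max(15.53, 0) = 15.53, max(43.56, 0) = 43.56, max(59.4, 0) = 59.4
Node uu (S = 99.19): continuation = e^(−0.05)·[0.8025·0.0000 + 0.1975·15.5281] = 2.9166; exercise value = 0.0000 ≤ continuation, so V_uu = 2.9166
Node ud (S = 56.06): continuation = e^(−0.05)·[0.8025·15.5281 + 0.1975·43.5594] = 20.0359; exercise value = 23.9375 > continuation, so V_ud = 23.9375 (exercise)
Node dd (S = 31.69): continuation = e^(−0.05)·[0.8025·43.5594 + 0.1975·59.4031] = 44.4109; exercise value = 48.3125 > continuation, so V_dd = 48.3125 (exercise)
Node u (S = 86.25): continuation = e^(−0.05)·[0.8025·2.9166 + 0.1975·23.9375] = 6.7227; exercise value = 0.0000 ≤ continuation, so V_u = 6.7227
Node d (S = 48.75): continuation = e^(−0.05)·[0.8025·23.9375 + 0.1975·48.3125] = 27.3484; exercise value = 31.2500 > continuation, so V_d = 31.2500 (exercise)
Node 0 (S = 75): continuation = e^(−0.05)·[0.8025·6.7227 + 0.1975·31.2500] = 11.0017; exercise value = 5.0000 ≤ continuation, so V_0 = 11.0017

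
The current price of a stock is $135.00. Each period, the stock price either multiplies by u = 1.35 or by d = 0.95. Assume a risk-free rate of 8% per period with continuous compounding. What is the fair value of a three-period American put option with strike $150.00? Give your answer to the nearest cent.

$15.00

Risk-neutral probability p = (e^0.08 − 0.95)/(1.35 − 0.95) = 0.1333/0.4000 = 0.3332
Terminal stock prices: S_uuu = 332.2, S_uud = 233.7, S_udd = 164.5, S_ddd = 115.7
Terminal payoffs (K − S): max(-182.2, 0) = 0, max(-83.74, 0) = 0, max(-14.48, 0) = 0, max(34.25, 0) = 34.25
Node uu (S = 246): continuation = e^(−0.08)·[0.3332·0.0000 + 0.6668·0.0000] = 0.0000; exercise value = 0.0000 ≤ continuation, so V_uu = 0.0000
Node ud (S = 173.1): continuation = e^(−0.08)·[0.3332·0.0000 + 0.6668·0.0000] = 0.0000; exercise value = 0.0000 ≤ continuation, so V_ud = 0.0000
Node dd (S = 121.8): continuation = e^(−0.08)·[0.3332·0.0000 + 0.6668·34.2544] = 21.0842; exercise value = 28.1625 > continuation, so V_dd = 28.1625 (exercise)
Node u (S = 182.2): continuation = e^(−0.08)·[0.3332·0.0000 + 0.6668·0.0000] = 0.0000; exercise value = 0.0000 ≤ continuation, so V_u = 0.0000
Node d (S = 128.2): continuation = e^(−0.08)·[0.3332·0.0000 + 0.6668·28.1625] = 17.3345; exercise value = 21.7500 > continuation, so V_d = 21.7500 (exercise)
Node 0 (S = 135): continuation = e^(−0.08)·[0.3332·0.0000 + 0.6668·21.7500] = 13.3875; exercise value = 15.0000 > continuation, so V_0 = 15.0000 (exercise)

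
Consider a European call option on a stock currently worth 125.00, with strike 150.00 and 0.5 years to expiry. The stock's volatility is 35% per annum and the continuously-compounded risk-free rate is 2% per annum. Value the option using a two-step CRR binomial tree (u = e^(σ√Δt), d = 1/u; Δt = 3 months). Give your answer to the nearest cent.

6.00

CRR parameters: u = e^(σ√Δt) = e^(0.35·√0.25) = 1.1912, d = 1/u = 0.8395
Per-period rate: rΔt = 0.02·0.25 = 0.005, so R = e^0.005 = 1.0050
Risk-neutral probability p = (e^0.005 − 0.8395)/(1.1912 − 0.8395) = 0.1656/0.3518 = 0.4706
Terminal stock prices: S_uu = 177.4, S_ud = 125, S_dd = 88.09
Terminal payoffs (S − K): max(27.38, 0) = 27.38, max(-25, 0) = 0, max(-61.91, 0) = 0
Node u (S = 148.9): V_u = e^(−0.005)·[0.4706·27.3834 + 0.5294·0.0000] = 12.8226
Node d (S = 104.9): V_d = e^(−0.005)·[0.4706·0.0000 + 0.5294·0.0000] = 0.0000
Node 0 (S = 125): V_0 = e^(−0.005)·[0.4706·12.8226 + 0.5294·0.0000] = 6.0044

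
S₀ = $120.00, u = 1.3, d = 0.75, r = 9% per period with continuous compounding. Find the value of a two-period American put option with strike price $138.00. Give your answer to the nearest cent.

$20.52

Risk-neutral probability p = (e^0.09 − 0.75)/(1.3 − 0.75) = 0.3442/0.5500 = 0.6258
Terminal stock prices: S_uu = 202.8, S_ud = 117, S_dd = 67.5
Terminal payoffs (K − S): max(-64.8, 0) = 0, max(21, 0) = 21, max(70.5, 0) = 70.5
Node u (S = 156): continuation = e^(−0.09)·[0.6258·0.0000 + 0.3742·21.0000] = 7.1824; exercise value = 0.0000 ≤ continuation, so V_u = 7.1824
Node d (S = 90): continuation = e^(−0.09)·[0.6258·21.0000 + 0.3742·70.5000] = 36.1225; exercise value = 48.0000 > continuation, so V_d = 48.0000 (exercise)
Node 0 (S = 120): continuation = e^(−0.09)·[0.6258·7.1824 + 0.3742·48.0000] = 20.5246; exercise value = 18.0000 ≤ continuation, so V_0 = 20.5246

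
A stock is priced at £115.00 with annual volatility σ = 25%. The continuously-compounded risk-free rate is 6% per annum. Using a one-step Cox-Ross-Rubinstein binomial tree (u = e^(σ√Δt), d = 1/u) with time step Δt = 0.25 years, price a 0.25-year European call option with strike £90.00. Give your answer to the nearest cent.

CRR parameters: u = e^(σ√Δt) = e^(0.25·√0.25) = 1.1331, d = 1/u = 0.8825
Per-period rate: rΔt = 0.06·0.25 = 0.015, so R = e^0.015 = 1.0151
Risk-neutral probability p = (e^0.015 − 0.8825)/(1.1331 − 0.8825) = 0.1326/0.2507 = 0.5291
Terminal stock prices: S_u = 130.3, S_d = 101.5
Terminal payoffs (S − K): max(40.31, 0) = 40.31, max(11.49, 0) = 11.49
Node 0 (S = 115): V_0 = e^(−0.015)·[0.5291·40.3121 + 0.4709·11.4871] = 26.3399

£26.34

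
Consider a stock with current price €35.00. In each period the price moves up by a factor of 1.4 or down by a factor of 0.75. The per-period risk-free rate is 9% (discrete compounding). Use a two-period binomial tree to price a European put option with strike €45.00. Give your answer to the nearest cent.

Risk-neutral probability p = (1 + 0.09 − 0.75)/(1.4 − 0.75) = 0.3400/0.6500 = 0.5231
Terminal stock prices: S_uu = 68.6, S_ud = 36.75, S_dd = 19.69
Terminal payoffs (K − S): max(-23.6, 0) = 0, max(8.25, 0) = 8.25, max(25.31, 0) = 25.31
Node u (S = 49): V_u = 1/1.09·[0.5231·0.0000 + 0.4769·8.2500] = 3.6097
Node d (S = 26.25): V_d = 1/1.09·[0.5231·8.2500 + 0.4769·25.3125] = 15.0344
Node 0 (S = 35): V_0 = 1/1.09·[0.5231·3.6097 + 0.4769·15.0344] = 8.3105

€8.31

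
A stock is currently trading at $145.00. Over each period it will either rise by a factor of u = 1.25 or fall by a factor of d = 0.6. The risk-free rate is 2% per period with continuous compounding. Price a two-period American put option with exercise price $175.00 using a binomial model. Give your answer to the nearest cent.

Risk-neutral probability p = (e^0.02 − 0.6)/(1.25 − 0.6) = 0.4202/0.6500 = 0.6465
Terminal stock prices: S_uu = 226.6, S_ud = 108.8, S_dd = 52.2
Terminal payoffs (K − S): max(-51.56, 0) = 0, max(66.25, 0) = 66.25, max(122.8, 0) = 122.8
Node u (S = 181.2): continuation = e^(−0.02)·[0.6465·0.0000 + 0.3535·66.2500] = 22.9580; exercise value = 0.0000 ≤ continuation, so V_u = 22.9580
Node d (S = 87): continuation = e^(−0.02)·[0.6465·66.2500 + 0.3535·122.8000] = 84.5348; exercise value = 88.0000 > continuation, so V_d = 88.0000 (exercise)
Node 0 (S = 145): continuation = e^(−0.02)·[0.6465·22.9580 + 0.3535·88.0000] = 45.0428; exercise value = 30.0000 ≤ continuation, so V_0 = 45.0428

$45.04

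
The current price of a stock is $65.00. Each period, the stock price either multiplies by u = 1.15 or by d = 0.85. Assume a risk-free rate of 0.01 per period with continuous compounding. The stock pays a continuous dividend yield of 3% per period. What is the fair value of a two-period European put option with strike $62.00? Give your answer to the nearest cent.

Per-period risk-free factor R = e^0.01 = 1.0101; dividend-adjusted growth = e^(0.01−0.03) = 0.9802.
Risk-neutral probability p = (0.9802 − 0.85)/(1.15 − 0.85) = 0.1302/0.3000 = 0.4340
Terminal stock prices: S_uu = 85.96, S_ud = 63.54, S_dd = 46.96
Terminal payoffs (K − S): max(-23.96, 0) = 0, max(-1.538, 0) = 0, max(15.04, 0) = 15.04
Node u (S = 74.75): V_u = e^(−0.01)·[0.4340·0.0000 + 0.5660·0.0000] = 0.0000
Node d (S = 55.25): V_d = e^(−0.01)·[0.4340·0.0000 + 0.5660·15.0375] = 8.4266
Node 0 (S = 65): V_0 = e^(−0.01)·[0.4340·0.0000 + 0.5660·8.4266] = 4.7220

$4.72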